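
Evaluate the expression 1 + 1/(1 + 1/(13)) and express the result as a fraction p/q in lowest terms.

27/14

Work from the innermost term outward:
Start with 13.
1 + 1/(13/1) = 1 + 1/13 = 14/13
1 + 1/(14/13) = 1 + 13/14 = 27/14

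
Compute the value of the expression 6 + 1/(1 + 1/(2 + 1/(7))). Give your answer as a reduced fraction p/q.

147/22

Use the convergent recurrence hₖ = aₖ·hₖ₋₁ + hₖ₋₂ (and likewise for the denominators kₖ):
a_0 = 6: 6/1
a_1 = 1: 7/1
a_2 = 2: 20/3
a_3 = 7: 147/22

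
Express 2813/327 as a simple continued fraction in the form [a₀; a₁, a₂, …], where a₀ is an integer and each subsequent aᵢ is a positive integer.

Apply division with remainder until the remainder is 0:
2813 ÷ 327 → quotient 8, remainder 197
327 ÷ 197 → quotient 1, remainder 130
197 ÷ 130 → quotient 1, remainder 67
130 ÷ 67 → quotient 1, remainder 63
67 ÷ 63 → quotient 1, remainder 4
63 ÷ 4 → quotient 15, remainder 3
4 ÷ 3 → quotient 1, remainder 1
3 ÷ 1 → quotient 3, remainder 0

[8; 1, 1, 1, 1, 15, 1, 3]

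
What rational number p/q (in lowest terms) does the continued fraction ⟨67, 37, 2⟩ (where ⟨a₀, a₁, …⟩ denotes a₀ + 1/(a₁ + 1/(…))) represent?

a_0 = 67: 67/1
a_1 = 37: 2480/37
a_2 = 2: 5027/75

5027/75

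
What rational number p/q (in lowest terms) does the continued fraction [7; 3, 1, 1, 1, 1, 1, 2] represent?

553/76

Use the convergent recurrence hₖ = aₖ·hₖ₋₁ + hₖ₋₂ (and likewise for the denominators kₖ):
a_0 = 7: 7/1
a_1 = 3: 22/3
a_2 = 1: 29/4
a_3 = 1: 51/7
a_4 = 1: 80/11
a_5 = 1: 131/18
a_6 = 1: 211/29
a_7 = 2: 553/76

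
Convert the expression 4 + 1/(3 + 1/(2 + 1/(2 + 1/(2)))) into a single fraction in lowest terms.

a_0 = 4: 4/1
a_1 = 3: 13/3
a_2 = 2: 30/7
a_3 = 2: 73/17
a_4 = 2: 176/41

176/41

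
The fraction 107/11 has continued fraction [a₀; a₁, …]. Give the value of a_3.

Repeatedly divide and take the remainder:
107 = 9·11 + 8, so a_0 = 9
11 = 1·8 + 3, so a_1 = 1
8 = 2·3 + 2, so a_2 = 2
3 = 1·2 + 1, so a_3 = 1

1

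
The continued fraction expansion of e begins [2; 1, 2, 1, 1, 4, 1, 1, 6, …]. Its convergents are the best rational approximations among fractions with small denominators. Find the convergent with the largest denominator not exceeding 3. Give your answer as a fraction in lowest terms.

a_0 = 2: 2/1  (≤ bound)
a_1 = 1: 3/1  (≤ bound)
a_2 = 2: 8/3  (≤ bound)
a_3 = 1: 11/4  (> 3, stop)

8/3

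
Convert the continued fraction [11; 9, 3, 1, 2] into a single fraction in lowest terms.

Start with 2.
1 + 1/(2/1) = 1 + 1/2 = 3/2
3 + 1/(3/2) = 3 + 2/3 = 11/3
9 + 1/(11/3) = 9 + 3/11 = 102/11
11 + 1/(102/11) = 11 + 11/102 = 1133/102

1133/102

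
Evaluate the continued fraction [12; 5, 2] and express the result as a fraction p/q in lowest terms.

134/11

Work from the innermost term outward:
Start with 2.
5 + 1/(2/1) = 5 + 1/2 = 11/2
12 + 1/(11/2) = 12 + 2/11 = 134/11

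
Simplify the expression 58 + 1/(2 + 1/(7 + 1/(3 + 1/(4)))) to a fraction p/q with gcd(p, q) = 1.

11869/203

Collapse the nested fraction from the inside out:
Start with 4.
3 + 1/(4/1) = 3 + 1/4 = 13/4
7 + 1/(13/4) = 7 + 4/13 = 95/13
2 + 1/(95/13) = 2 + 13/95 = 203/95
58 + 1/(203/95) = 58 + 95/203 = 11869/203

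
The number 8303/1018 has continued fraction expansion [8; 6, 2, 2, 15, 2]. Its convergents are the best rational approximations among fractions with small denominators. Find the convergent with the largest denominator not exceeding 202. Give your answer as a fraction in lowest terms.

261/32

List convergents until the denominator exceeds the bound:
a_0 = 8: 8/1  (≤ bound)
a_1 = 6: 49/6  (≤ bound)
a_2 = 2: 106/13  (≤ bound)
a_3 = 2: 261/32  (≤ bound)
a_4 = 15: 4021/493  (> 202, stop)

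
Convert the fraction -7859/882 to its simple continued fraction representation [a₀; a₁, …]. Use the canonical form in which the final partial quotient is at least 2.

[-9; 11, 6, 13]

⌊-7859/882⌋ = -9, remainder 79
⌊882/79⌋ = 11, remainder 13
⌊79/13⌋ = 6, remainder 1
⌊13/1⌋ = 13, remainder 0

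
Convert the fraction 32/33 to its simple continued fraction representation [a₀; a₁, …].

[0; 1, 32]

32 ÷ 33 → quotient 0, remainder 32
33 ÷ 32 → quotient 1, remainder 1
32 ÷ 1 → quotient 32, remainder 0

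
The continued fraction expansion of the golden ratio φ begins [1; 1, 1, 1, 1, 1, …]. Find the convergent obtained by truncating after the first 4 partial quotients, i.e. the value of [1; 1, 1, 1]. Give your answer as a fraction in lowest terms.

5/3

Build up convergents one term at a time:
a_0 = 1: 1/1
a_1 = 1: 2/1
a_2 = 1: 3/2
a_3 = 1: 5/3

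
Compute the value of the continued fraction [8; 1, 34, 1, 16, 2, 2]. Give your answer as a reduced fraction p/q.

28056/3127

Build up convergents one term at a time:
a_0 = 8: 8/1
a_1 = 1: 9/1
a_2 = 34: 314/35
a_3 = 1: 323/36
a_4 = 16: 5482/611
a_5 = 2: 11287/1258
a_6 = 2: 28056/3127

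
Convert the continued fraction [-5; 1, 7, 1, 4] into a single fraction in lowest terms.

Start with 4.
1 + 1/(4/1) = 1 + 1/4 = 5/4
7 + 1/(5/4) = 7 + 4/5 = 39/5
1 + 1/(39/5) = 1 + 5/39 = 44/39
-5 + 1/(44/39) = -5 + 39/44 = -181/44

-181/44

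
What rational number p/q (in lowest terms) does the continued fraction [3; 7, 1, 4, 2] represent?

269/86

a_0 = 3: 3/1
a_1 = 7: 22/7
a_2 = 1: 25/8
a_3 = 4: 122/39
a_4 = 2: 269/86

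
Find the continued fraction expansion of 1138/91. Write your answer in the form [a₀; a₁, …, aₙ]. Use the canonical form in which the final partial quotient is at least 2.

⌊1138/91⌋ = 12, remainder 46
⌊91/46⌋ = 1, remainder 45
⌊46/45⌋ = 1, remainder 1
⌊45/1⌋ = 45, remainder 0

[12; 1, 1, 45]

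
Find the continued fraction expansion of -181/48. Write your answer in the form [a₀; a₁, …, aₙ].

-181 = -4·48 + 11, so a_0 = -4
48 = 4·11 + 4, so a_1 = 4
11 = 2·4 + 3, so a_2 = 2
4 = 1·3 + 1, so a_3 = 1
3 = 3·1 + 0, so a_4 = 3

[-4; 4, 2, 1, 3]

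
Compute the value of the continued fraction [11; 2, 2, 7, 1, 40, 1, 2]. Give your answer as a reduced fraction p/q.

59704/5235

Start with 2.
1 + 1/(2/1) = 1 + 1/2 = 3/2
40 + 1/(3/2) = 40 + 2/3 = 122/3
1 + 1/(122/3) = 1 + 3/122 = 125/122
7 + 1/(125/122) = 7 + 122/125 = 997/125
2 + 1/(997/125) = 2 + 125/997 = 2119/997
2 + 1/(2119/997) = 2 + 997/2119 = 5235/2119
11 + 1/(5235/2119) = 11 + 2119/5235 = 59704/5235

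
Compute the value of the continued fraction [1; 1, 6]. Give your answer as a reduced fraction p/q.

13/7

Start with 6.
1 + 1/(6/1) = 1 + 1/6 = 7/6
1 + 1/(7/6) = 1 + 6/7 = 13/7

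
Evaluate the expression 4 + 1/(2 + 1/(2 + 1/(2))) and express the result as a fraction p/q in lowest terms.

53/12

a_0 = 4: 4/1
a_1 = 2: 9/2
a_2 = 2: 22/5
a_3 = 2: 53/12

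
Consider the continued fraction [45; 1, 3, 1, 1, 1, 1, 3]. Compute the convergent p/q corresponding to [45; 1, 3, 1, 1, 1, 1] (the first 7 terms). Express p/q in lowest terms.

1053/23

a_0 = 45: 45/1
a_1 = 1: 46/1
a_2 = 3: 183/4
a_3 = 1: 229/5
a_4 = 1: 412/9
a_5 = 1: 641/14
a_6 = 1: 1053/23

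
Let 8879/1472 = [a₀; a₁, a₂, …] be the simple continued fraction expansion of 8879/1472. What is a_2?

8879 = 6·1472 + 47, so a_0 = 6
1472 = 31·47 + 15, so a_1 = 31
47 = 3·15 + 2, so a_2 = 3

3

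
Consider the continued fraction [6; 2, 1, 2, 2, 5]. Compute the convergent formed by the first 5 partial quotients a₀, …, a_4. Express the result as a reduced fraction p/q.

121/19

Start with 2.
2 + 1/(2/1) = 2 + 1/2 = 5/2
1 + 1/(5/2) = 1 + 2/5 = 7/5
2 + 1/(7/5) = 2 + 5/7 = 19/7
6 + 1/(19/7) = 6 + 7/19 = 121/19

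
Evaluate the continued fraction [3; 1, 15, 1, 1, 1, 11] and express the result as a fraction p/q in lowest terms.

2297/583

Start with 11.
1 + 1/(11/1) = 1 + 1/11 = 12/11
1 + 1/(12/11) = 1 + 11/12 = 23/12
1 + 1/(23/12) = 1 + 12/23 = 35/23
15 + 1/(35/23) = 15 + 23/35 = 548/35
1 + 1/(548/35) = 1 + 35/548 = 583/548
3 + 1/(583/548) = 3 + 548/583 = 2297/583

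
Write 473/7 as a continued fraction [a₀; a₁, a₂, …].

[67; 1, 1, 3]

⌊473/7⌋ = 67, remainder 4
⌊7/4⌋ = 1, remainder 3
⌊4/3⌋ = 1, remainder 1
⌊3/1⌋ = 3, remainder 0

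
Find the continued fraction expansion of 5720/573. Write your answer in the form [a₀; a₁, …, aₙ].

Apply division with remainder until the remainder is 0:
5720 ÷ 573 → quotient 9, remainder 563
573 ÷ 563 → quotient 1, remainder 10
563 ÷ 10 → quotient 56, remainder 3
10 ÷ 3 → quotient 3, remainder 1
3 ÷ 1 → quotient 3, remainder 0

[9; 1, 56, 3, 3]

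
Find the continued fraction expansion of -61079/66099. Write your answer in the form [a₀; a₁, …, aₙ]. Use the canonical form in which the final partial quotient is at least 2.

Run the Euclidean algorithm, recording each quotient:
⌊-61079/66099⌋ = -1, remainder 5020
⌊66099/5020⌋ = 13, remainder 839
⌊5020/839⌋ = 5, remainder 825
⌊839/825⌋ = 1, remainder 14
⌊825/14⌋ = 58, remainder 13
⌊14/13⌋ = 1, remainder 1
⌊13/1⌋ = 13, remainder 0

[-1; 13, 5, 1, 58, 1, 13]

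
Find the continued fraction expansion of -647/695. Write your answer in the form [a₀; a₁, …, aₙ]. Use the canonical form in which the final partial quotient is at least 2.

Run the Euclidean algorithm, recording each quotient:
-647 = -1·695 + 48, so a_0 = -1
695 = 14·48 + 23, so a_1 = 14
48 = 2·23 + 2, so a_2 = 2
23 = 11·2 + 1, so a_3 = 11
2 = 2·1 + 0, so a_4 = 2

[-1; 14, 2, 11, 2]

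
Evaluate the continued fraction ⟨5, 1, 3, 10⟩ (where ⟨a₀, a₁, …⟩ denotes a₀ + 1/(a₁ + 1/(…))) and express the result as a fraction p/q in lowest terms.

236/41

a_0 = 5: 5/1
a_1 = 1: 6/1
a_2 = 3: 23/4
a_3 = 10: 236/41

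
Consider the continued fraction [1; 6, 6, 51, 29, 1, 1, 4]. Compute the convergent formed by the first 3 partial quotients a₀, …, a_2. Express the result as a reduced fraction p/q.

Compute successive convergents:
a_0 = 1: 1/1
a_1 = 6: 7/6
a_2 = 6: 43/37

43/37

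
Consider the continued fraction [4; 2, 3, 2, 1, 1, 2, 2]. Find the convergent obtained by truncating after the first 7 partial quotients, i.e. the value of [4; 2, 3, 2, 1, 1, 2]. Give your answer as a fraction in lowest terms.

Use the convergent recurrence hₖ = aₖ·hₖ₋₁ + hₖ₋₂ (and likewise for the denominators kₖ):
a_0 = 4: 4/1
a_1 = 2: 9/2
a_2 = 3: 31/7
a_3 = 2: 71/16
a_4 = 1: 102/23
a_5 = 1: 173/39
a_6 = 2: 448/101

448/101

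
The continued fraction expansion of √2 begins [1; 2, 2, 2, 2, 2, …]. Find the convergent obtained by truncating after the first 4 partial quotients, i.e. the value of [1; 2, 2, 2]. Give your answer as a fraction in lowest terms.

Compute successive convergents:
a_0 = 1: 1/1
a_1 = 2: 3/2
a_2 = 2: 7/5
a_3 = 2: 17/12

17/12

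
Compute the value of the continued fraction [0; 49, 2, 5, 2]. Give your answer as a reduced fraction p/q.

a_0 = 0: 0/1
a_1 = 49: 1/49
a_2 = 2: 2/99
a_3 = 5: 11/544
a_4 = 2: 24/1187

24/1187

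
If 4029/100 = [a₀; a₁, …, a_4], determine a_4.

3

4029 = 40·100 + 29, so a_0 = 40
100 = 3·29 + 13, so a_1 = 3
29 = 2·13 + 3, so a_2 = 2
13 = 4·3 + 1, so a_3 = 4
3 = 3·1 + 0, so a_4 = 3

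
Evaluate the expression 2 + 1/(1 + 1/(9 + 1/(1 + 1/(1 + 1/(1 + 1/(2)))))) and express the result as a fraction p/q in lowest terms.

Build up convergents one term at a time:
a_0 = 2: 2/1
a_1 = 1: 3/1
a_2 = 9: 29/10
a_3 = 1: 32/11
a_4 = 1: 61/21
a_5 = 1: 93/32
a_6 = 2: 247/85

247/85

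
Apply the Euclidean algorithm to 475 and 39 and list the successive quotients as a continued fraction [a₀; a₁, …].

[12; 5, 1, 1, 3]

475 = 12·39 + 7, so a_0 = 12
39 = 5·7 + 4, so a_1 = 5
7 = 1·4 + 3, so a_2 = 1
4 = 1·3 + 1, so a_3 = 1
3 = 3·1 + 0, so a_4 = 3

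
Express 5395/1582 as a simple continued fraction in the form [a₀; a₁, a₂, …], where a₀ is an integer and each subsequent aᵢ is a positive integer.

5395 ÷ 1582 → quotient 3, remainder 649
1582 ÷ 649 → quotient 2, remainder 284
649 ÷ 284 → quotient 2, remainder 81
284 ÷ 81 → quotient 3, remainder 41
81 ÷ 41 → quotient 1, remainder 40
41 ÷ 40 → quotient 1, remainder 1
40 ÷ 1 → quotient 40, remainder 0

[3; 2, 2, 3, 1, 1, 40]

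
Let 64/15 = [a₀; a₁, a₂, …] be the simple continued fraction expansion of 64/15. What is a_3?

3

⌊64/15⌋ = 4, remainder 4
⌊15/4⌋ = 3, remainder 3
⌊4/3⌋ = 1, remainder 1
⌊3/1⌋ = 3, remainder 0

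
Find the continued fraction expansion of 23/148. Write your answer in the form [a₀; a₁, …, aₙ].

Repeatedly divide and take the remainder:
23 ÷ 148 → quotient 0, remainder 23
148 ÷ 23 → quotient 6, remainder 10
23 ÷ 10 → quotient 2, remainder 3
10 ÷ 3 → quotient 3, remainder 1
3 ÷ 1 → quotient 3, remainder 0

[0; 6, 2, 3, 3]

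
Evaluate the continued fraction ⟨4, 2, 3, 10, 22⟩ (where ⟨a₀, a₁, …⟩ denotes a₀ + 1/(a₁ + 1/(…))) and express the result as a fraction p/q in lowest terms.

Start with 22.
10 + 1/(22/1) = 10 + 1/22 = 221/22
3 + 1/(221/22) = 3 + 22/221 = 685/221
2 + 1/(685/221) = 2 + 221/685 = 1591/685
4 + 1/(1591/685) = 4 + 685/1591 = 7049/1591

7049/1591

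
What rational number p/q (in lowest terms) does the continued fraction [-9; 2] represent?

-17/2

Collapse the nested fraction from the inside out:
Start with 2.
-9 + 1/(2/1) = -9 + 1/2 = -17/2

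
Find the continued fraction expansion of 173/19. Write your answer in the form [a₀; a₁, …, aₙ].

173 = 9·19 + 2, so a_0 = 9
19 = 9·2 + 1, so a_1 = 9
2 = 2·1 + 0, so a_2 = 2

[9; 9, 2]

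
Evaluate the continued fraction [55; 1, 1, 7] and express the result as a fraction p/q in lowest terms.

a_0 = 55: 55/1
a_1 = 1: 56/1
a_2 = 1: 111/2
a_3 = 7: 833/15

833/15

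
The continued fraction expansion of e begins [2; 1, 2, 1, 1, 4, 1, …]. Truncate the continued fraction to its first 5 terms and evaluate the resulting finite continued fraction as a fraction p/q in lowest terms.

Use the convergent recurrence hₖ = aₖ·hₖ₋₁ + hₖ₋₂ (and likewise for the denominators kₖ):
a_0 = 2: 2/1
a_1 = 1: 3/1
a_2 = 2: 8/3
a_3 = 1: 11/4
a_4 = 1: 19/7

19/7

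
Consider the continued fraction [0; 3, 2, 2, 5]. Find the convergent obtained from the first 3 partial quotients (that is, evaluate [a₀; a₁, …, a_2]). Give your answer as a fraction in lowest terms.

2/7

Start with 2.
3 + 1/(2/1) = 3 + 1/2 = 7/2
0 + 1/(7/2) = 0 + 2/7 = 2/7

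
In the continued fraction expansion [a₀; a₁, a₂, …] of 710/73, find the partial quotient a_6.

Run the Euclidean algorithm, recording each quotient:
710 = 9·73 + 53, so a_0 = 9
73 = 1·53 + 20, so a_1 = 1
53 = 2·20 + 13, so a_2 = 2
20 = 1·13 + 7, so a_3 = 1
13 = 1·7 + 6, so a_4 = 1
7 = 1·6 + 1, so a_5 = 1
6 = 6·1 + 0, so a_6 = 6

6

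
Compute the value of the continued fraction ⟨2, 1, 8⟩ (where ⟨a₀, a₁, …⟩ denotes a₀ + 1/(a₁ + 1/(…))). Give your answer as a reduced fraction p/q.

26/9

Use the convergent recurrence hₖ = aₖ·hₖ₋₁ + hₖ₋₂ (and likewise for the denominators kₖ):
a_0 = 2: 2/1
a_1 = 1: 3/1
a_2 = 8: 26/9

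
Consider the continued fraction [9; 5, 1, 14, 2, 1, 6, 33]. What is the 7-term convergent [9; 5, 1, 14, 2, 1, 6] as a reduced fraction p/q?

16705/1822

Start with 6.
1 + 1/(6/1) = 1 + 1/6 = 7/6
2 + 1/(7/6) = 2 + 6/7 = 20/7
14 + 1/(20/7) = 14 + 7/20 = 287/20
1 + 1/(287/20) = 1 + 20/287 = 307/287
5 + 1/(307/287) = 5 + 287/307 = 1822/307
9 + 1/(1822/307) = 9 + 307/1822 = 16705/1822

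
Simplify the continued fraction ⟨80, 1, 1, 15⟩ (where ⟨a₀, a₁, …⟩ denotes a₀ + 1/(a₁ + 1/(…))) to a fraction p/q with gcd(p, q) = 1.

2496/31

Compute successive convergents:
a_0 = 80: 80/1
a_1 = 1: 81/1
a_2 = 1: 161/2
a_3 = 15: 2496/31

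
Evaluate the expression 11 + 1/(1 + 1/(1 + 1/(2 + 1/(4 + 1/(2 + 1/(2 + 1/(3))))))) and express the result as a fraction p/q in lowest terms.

4741/409

Build up convergents one term at a time:
a_0 = 11: 11/1
a_1 = 1: 12/1
a_2 = 1: 23/2
a_3 = 2: 58/5
a_4 = 4: 255/22
a_5 = 2: 568/49
a_6 = 2: 1391/120
a_7 = 3: 4741/409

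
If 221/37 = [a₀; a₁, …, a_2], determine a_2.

36

Repeatedly divide and take the remainder:
221 ÷ 37 → quotient 5, remainder 36
37 ÷ 36 → quotient 1, remainder 1
36 ÷ 1 → quotient 36, remainder 0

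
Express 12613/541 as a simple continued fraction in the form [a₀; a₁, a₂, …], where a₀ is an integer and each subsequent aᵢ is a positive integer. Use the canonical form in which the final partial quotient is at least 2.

Apply division with remainder until the remainder is 0:
12613 ÷ 541 → quotient 23, remainder 170
541 ÷ 170 → quotient 3, remainder 31
170 ÷ 31 → quotient 5, remainder 15
31 ÷ 15 → quotient 2, remainder 1
15 ÷ 1 → quotient 15, remainder 0

[23; 3, 5, 2, 15]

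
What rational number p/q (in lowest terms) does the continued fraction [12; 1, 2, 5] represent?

203/16

Start with 5.
2 + 1/(5/1) = 2 + 1/5 = 11/5
1 + 1/(11/5) = 1 + 5/11 = 16/11
12 + 1/(16/11) = 12 + 11/16 = 203/16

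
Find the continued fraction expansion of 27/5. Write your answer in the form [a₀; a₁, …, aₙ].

[5; 2, 2]

27 ÷ 5 → quotient 5, remainder 2
5 ÷ 2 → quotient 2, remainder 1
2 ÷ 1 → quotient 2, remainder 0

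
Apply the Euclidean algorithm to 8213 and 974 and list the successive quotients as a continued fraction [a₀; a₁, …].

Apply division with remainder until the remainder is 0:
⌊8213/974⌋ = 8, remainder 421
⌊974/421⌋ = 2, remainder 132
⌊421/132⌋ = 3, remainder 25
⌊132/25⌋ = 5, remainder 7
⌊25/7⌋ = 3, remainder 4
⌊7/4⌋ = 1, remainder 3
⌊4/3⌋ = 1, remainder 1
⌊3/1⌋ = 3, remainder 0

[8; 2, 3, 5, 3, 1, 1, 3]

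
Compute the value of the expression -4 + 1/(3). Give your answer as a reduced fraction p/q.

a_0 = -4: -4/1
a_1 = 3: -11/3

-11/3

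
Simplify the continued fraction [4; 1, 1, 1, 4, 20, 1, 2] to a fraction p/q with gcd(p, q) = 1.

Start with 2.
1 + 1/(2/1) = 1 + 1/2 = 3/2
20 + 1/(3/2) = 20 + 2/3 = 62/3
4 + 1/(62/3) = 4 + 3/62 = 251/62
1 + 1/(251/62) = 1 + 62/251 = 313/251
1 + 1/(313/251) = 1 + 251/313 = 564/313
1 + 1/(564/313) = 1 + 313/564 = 877/564
4 + 1/(877/564) = 4 + 564/877 = 4072/877

4072/877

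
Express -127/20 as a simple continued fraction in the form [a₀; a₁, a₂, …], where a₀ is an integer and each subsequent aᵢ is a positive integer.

-127 ÷ 20 → quotient -7, remainder 13
20 ÷ 13 → quotient 1, remainder 7
13 ÷ 7 → quotient 1, remainder 6
7 ÷ 6 → quotient 1, remainder 1
6 ÷ 1 → quotient 6, remainder 0

[-7; 1, 1, 1, 6]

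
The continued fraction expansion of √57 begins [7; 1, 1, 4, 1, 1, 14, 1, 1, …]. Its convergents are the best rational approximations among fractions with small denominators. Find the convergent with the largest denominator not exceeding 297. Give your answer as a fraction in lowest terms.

a_0 = 7: 7/1  (≤ bound)
a_1 = 1: 8/1  (≤ bound)
a_2 = 1: 15/2  (≤ bound)
a_3 = 4: 68/9  (≤ bound)
a_4 = 1: 83/11  (≤ bound)
a_5 = 1: 151/20  (≤ bound)
a_6 = 14: 2197/291  (≤ bound)
a_7 = 1: 2348/311  (> 297, stop)

2197/291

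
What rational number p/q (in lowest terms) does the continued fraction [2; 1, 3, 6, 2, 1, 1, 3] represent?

Starting at the tail and folding back:
Start with 3.
1 + 1/(3/1) = 1 + 1/3 = 4/3
1 + 1/(4/3) = 1 + 3/4 = 7/4
2 + 1/(7/4) = 2 + 4/7 = 18/7
6 + 1/(18/7) = 6 + 7/18 = 115/18
3 + 1/(115/18) = 3 + 18/115 = 363/115
1 + 1/(363/115) = 1 + 115/363 = 478/363
2 + 1/(478/363) = 2 + 363/478 = 1319/478

1319/478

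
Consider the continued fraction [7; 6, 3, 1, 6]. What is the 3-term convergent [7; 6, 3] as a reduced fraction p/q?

a_0 = 7: 7/1
a_1 = 6: 43/6
a_2 = 3: 136/19

136/19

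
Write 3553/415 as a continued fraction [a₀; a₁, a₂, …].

Repeatedly divide and take the remainder:
⌊3553/415⌋ = 8, remainder 233
⌊415/233⌋ = 1, remainder 182
⌊233/182⌋ = 1, remainder 51
⌊182/51⌋ = 3, remainder 29
⌊51/29⌋ = 1, remainder 22
⌊29/22⌋ = 1, remainder 7
⌊22/7⌋ = 3, remainder 1
⌊7/1⌋ = 7, remainder 0

[8; 1, 1, 3, 1, 1, 3, 7]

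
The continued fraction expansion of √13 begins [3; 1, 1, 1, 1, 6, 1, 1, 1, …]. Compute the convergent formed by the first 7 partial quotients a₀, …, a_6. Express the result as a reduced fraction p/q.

137/38

Start with 1.
6 + 1/(1/1) = 6 + 1/1 = 7/1
1 + 1/(7/1) = 1 + 1/7 = 8/7
1 + 1/(8/7) = 1 + 7/8 = 15/8
1 + 1/(15/8) = 1 + 8/15 = 23/15
1 + 1/(23/15) = 1 + 15/23 = 38/23
3 + 1/(38/23) = 3 + 23/38 = 137/38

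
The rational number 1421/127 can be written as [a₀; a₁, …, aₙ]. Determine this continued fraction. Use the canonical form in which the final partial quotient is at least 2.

[11; 5, 3, 2, 3]

Apply division with remainder until the remainder is 0:
1421 = 11·127 + 24, so a_0 = 11
127 = 5·24 + 7, so a_1 = 5
24 = 3·7 + 3, so a_2 = 3
7 = 2·3 + 1, so a_3 = 2
3 = 3·1 + 0, so a_4 = 3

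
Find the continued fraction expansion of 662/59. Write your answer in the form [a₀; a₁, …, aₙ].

⌊662/59⌋ = 11, remainder 13
⌊59/13⌋ = 4, remainder 7
⌊13/7⌋ = 1, remainder 6
⌊7/6⌋ = 1, remainder 1
⌊6/1⌋ = 6, remainder 0

[11; 4, 1, 1, 6]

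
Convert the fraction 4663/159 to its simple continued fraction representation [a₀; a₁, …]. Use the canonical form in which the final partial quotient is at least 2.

[29; 3, 17, 3]

Run the Euclidean algorithm, recording each quotient:
⌊4663/159⌋ = 29, remainder 52
⌊159/52⌋ = 3, remainder 3
⌊52/3⌋ = 17, remainder 1
⌊3/1⌋ = 3, remainder 0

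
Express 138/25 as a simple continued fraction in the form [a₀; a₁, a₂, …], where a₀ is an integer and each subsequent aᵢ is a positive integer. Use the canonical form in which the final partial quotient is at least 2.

[5; 1, 1, 12]

Repeatedly divide and take the remainder:
⌊138/25⌋ = 5, remainder 13
⌊25/13⌋ = 1, remainder 12
⌊13/12⌋ = 1, remainder 1
⌊12/1⌋ = 12, remainder 0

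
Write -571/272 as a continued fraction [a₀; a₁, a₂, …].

Apply division with remainder until the remainder is 0:
-571 = -3·272 + 245, so a_0 = -3
272 = 1·245 + 27, so a_1 = 1
245 = 9·27 + 2, so a_2 = 9
27 = 13·2 + 1, so a_3 = 13
2 = 2·1 + 0, so a_4 = 2

[-3; 1, 9, 13, 2]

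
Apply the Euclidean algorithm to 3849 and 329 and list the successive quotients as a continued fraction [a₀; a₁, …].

[11; 1, 2, 3, 10, 1, 2]

Run the Euclidean algorithm, recording each quotient:
⌊3849/329⌋ = 11, remainder 230
⌊329/230⌋ = 1, remainder 99
⌊230/99⌋ = 2, remainder 32
⌊99/32⌋ = 3, remainder 3
⌊32/3⌋ = 10, remainder 2
⌊3/2⌋ = 1, remainder 1
⌊2/1⌋ = 2, remainder 0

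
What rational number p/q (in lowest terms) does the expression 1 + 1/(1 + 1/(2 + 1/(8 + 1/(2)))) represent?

Start with 2.
8 + 1/(2/1) = 8 + 1/2 = 17/2
2 + 1/(17/2) = 2 + 2/17 = 36/17
1 + 1/(36/17) = 1 + 17/36 = 53/36
1 + 1/(53/36) = 1 + 36/53 = 89/53

89/53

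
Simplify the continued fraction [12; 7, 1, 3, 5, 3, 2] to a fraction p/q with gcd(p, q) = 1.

a_0 = 12: 12/1
a_1 = 7: 85/7
a_2 = 1: 97/8
a_3 = 3: 376/31
a_4 = 5: 1977/163
a_5 = 3: 6307/520
a_6 = 2: 14591/1203

14591/1203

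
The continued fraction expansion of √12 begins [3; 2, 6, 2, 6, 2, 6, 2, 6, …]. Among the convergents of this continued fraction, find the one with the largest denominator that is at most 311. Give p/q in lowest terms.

627/181

List convergents until the denominator exceeds the bound:
a_0 = 3: 3/1  (≤ bound)
a_1 = 2: 7/2  (≤ bound)
a_2 = 6: 45/13  (≤ bound)
a_3 = 2: 97/28  (≤ bound)
a_4 = 6: 627/181  (≤ bound)
a_5 = 2: 1351/390  (> 311, stop)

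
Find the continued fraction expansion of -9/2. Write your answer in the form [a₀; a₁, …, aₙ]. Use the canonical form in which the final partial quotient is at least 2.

[-5; 2]

Run the Euclidean algorithm, recording each quotient:
⌊-9/2⌋ = -5, remainder 1
⌊2/1⌋ = 2, remainder 0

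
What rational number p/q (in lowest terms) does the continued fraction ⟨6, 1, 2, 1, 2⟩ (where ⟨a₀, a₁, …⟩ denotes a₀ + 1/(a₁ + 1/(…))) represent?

Compute successive convergents:
a_0 = 6: 6/1
a_1 = 1: 7/1
a_2 = 2: 20/3
a_3 = 1: 27/4
a_4 = 2: 74/11

74/11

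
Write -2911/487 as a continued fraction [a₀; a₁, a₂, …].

⌊-2911/487⌋ = -6, remainder 11
⌊487/11⌋ = 44, remainder 3
⌊11/3⌋ = 3, remainder 2
⌊3/2⌋ = 1, remainder 1
⌊2/1⌋ = 2, remainder 0

[-6; 44, 3, 1, 2]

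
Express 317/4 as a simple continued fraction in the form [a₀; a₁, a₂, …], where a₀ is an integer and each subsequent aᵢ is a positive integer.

Run the Euclidean algorithm, recording each quotient:
⌊317/4⌋ = 79, remainder 1
⌊4/1⌋ = 4, remainder 0

[79; 4]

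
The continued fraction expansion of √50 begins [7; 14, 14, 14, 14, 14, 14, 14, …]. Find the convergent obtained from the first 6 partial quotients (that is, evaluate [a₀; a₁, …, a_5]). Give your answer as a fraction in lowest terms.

Use the convergent recurrence hₖ = aₖ·hₖ₋₁ + hₖ₋₂ (and likewise for the denominators kₖ):
a_0 = 7: 7/1
a_1 = 14: 99/14
a_2 = 14: 1393/197
a_3 = 14: 19601/2772
a_4 = 14: 275807/39005
a_5 = 14: 3880899/548842

3880899/548842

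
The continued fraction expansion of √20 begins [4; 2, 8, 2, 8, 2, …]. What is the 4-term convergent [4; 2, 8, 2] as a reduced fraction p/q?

Use the convergent recurrence hₖ = aₖ·hₖ₋₁ + hₖ₋₂ (and likewise for the denominators kₖ):
a_0 = 4: 4/1
a_1 = 2: 9/2
a_2 = 8: 76/17
a_3 = 2: 161/36

161/36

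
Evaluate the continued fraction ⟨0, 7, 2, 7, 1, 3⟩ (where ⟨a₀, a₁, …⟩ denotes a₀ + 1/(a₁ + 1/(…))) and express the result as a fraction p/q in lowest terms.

a_0 = 0: 0/1
a_1 = 7: 1/7
a_2 = 2: 2/15
a_3 = 7: 15/112
a_4 = 1: 17/127
a_5 = 3: 66/493

66/493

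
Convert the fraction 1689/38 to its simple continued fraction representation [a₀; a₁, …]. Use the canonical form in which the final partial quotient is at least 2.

[44; 2, 4, 4]

Apply division with remainder until the remainder is 0:
⌊1689/38⌋ = 44, remainder 17
⌊38/17⌋ = 2, remainder 4
⌊17/4⌋ = 4, remainder 1
⌊4/1⌋ = 4, remainder 0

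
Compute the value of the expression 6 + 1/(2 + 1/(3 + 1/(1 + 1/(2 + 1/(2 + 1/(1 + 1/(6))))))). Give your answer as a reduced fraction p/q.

3626/563

a_0 = 6: 6/1
a_1 = 2: 13/2
a_2 = 3: 45/7
a_3 = 1: 58/9
a_4 = 2: 161/25
a_5 = 2: 380/59
a_6 = 1: 541/84
a_7 = 6: 3626/563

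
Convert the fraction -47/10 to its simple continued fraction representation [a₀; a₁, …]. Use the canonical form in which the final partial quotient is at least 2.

[-5; 3, 3]

Run the Euclidean algorithm, recording each quotient:
⌊-47/10⌋ = -5, remainder 3
⌊10/3⌋ = 3, remainder 1
⌊3/1⌋ = 3, remainder 0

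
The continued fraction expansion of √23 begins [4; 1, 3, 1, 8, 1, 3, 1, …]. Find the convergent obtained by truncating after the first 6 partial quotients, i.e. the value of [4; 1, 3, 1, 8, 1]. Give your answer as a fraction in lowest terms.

Use the convergent recurrence hₖ = aₖ·hₖ₋₁ + hₖ₋₂ (and likewise for the denominators kₖ):
a_0 = 4: 4/1
a_1 = 1: 5/1
a_2 = 3: 19/4
a_3 = 1: 24/5
a_4 = 8: 211/44
a_5 = 1: 235/49

235/49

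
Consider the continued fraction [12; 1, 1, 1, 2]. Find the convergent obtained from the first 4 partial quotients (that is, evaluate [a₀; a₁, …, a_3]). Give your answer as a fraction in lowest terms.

38/3

Start with 1.
1 + 1/(1/1) = 1 + 1/1 = 2/1
1 + 1/(2/1) = 1 + 1/2 = 3/2
12 + 1/(3/2) = 12 + 2/3 = 38/3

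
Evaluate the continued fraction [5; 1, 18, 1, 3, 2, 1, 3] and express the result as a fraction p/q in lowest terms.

a_0 = 5: 5/1
a_1 = 1: 6/1
a_2 = 18: 113/19
a_3 = 1: 119/20
a_4 = 3: 470/79
a_5 = 2: 1059/178
a_6 = 1: 1529/257
a_7 = 3: 5646/949

5646/949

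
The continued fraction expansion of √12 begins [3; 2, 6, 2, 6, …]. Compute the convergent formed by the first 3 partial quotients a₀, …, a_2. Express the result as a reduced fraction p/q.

Build up convergents one term at a time:
a_0 = 3: 3/1
a_1 = 2: 7/2
a_2 = 6: 45/13

45/13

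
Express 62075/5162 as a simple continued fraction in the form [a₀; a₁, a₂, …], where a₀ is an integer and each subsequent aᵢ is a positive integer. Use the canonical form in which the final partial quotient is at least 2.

[12; 39, 2, 2, 8, 3]

⌊62075/5162⌋ = 12, remainder 131
⌊5162/131⌋ = 39, remainder 53
⌊131/53⌋ = 2, remainder 25
⌊53/25⌋ = 2, remainder 3
⌊25/3⌋ = 8, remainder 1
⌊3/1⌋ = 3, remainder 0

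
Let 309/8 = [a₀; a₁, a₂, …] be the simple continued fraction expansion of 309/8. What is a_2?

Run the Euclidean algorithm, recording each quotient:
309 ÷ 8 → quotient 38, remainder 5
8 ÷ 5 → quotient 1, remainder 3
5 ÷ 3 → quotient 1, remainder 2

1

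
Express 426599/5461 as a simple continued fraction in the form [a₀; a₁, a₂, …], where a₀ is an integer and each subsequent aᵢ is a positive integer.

[78; 8, 1, 1, 12, 3, 8]

426599 ÷ 5461 → quotient 78, remainder 641
5461 ÷ 641 → quotient 8, remainder 333
641 ÷ 333 → quotient 1, remainder 308
333 ÷ 308 → quotient 1, remainder 25
308 ÷ 25 → quotient 12, remainder 8
25 ÷ 8 → quotient 3, remainder 1
8 ÷ 1 → quotient 8, remainder 0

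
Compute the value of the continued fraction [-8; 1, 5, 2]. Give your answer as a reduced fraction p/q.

Use the convergent recurrence hₖ = aₖ·hₖ₋₁ + hₖ₋₂ (and likewise for the denominators kₖ):
a_0 = -8: -8/1
a_1 = 1: -7/1
a_2 = 5: -43/6
a_3 = 2: -93/13

-93/13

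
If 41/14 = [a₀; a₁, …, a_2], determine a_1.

41 ÷ 14 → quotient 2, remainder 13
14 ÷ 13 → quotient 1, remainder 1

1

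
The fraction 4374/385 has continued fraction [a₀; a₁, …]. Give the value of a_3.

3

Run the Euclidean algorithm, recording each quotient:
4374 = 11·385 + 139, so a_0 = 11
385 = 2·139 + 107, so a_1 = 2
139 = 1·107 + 32, so a_2 = 1
107 = 3·32 + 11, so a_3 = 3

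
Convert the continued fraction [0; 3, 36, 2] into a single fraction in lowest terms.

73/221

a_0 = 0: 0/1
a_1 = 3: 1/3
a_2 = 36: 36/109
a_3 = 2: 73/221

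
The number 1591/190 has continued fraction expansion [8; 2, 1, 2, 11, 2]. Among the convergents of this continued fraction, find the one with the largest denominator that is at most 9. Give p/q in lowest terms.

a_0 = 8: 8/1  (≤ bound)
a_1 = 2: 17/2  (≤ bound)
a_2 = 1: 25/3  (≤ bound)
a_3 = 2: 67/8  (≤ bound)
a_4 = 11: 762/91  (> 9, stop)

67/8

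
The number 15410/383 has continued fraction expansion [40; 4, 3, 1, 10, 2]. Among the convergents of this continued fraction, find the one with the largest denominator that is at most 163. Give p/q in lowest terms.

684/17

a_0 = 40: 40/1  (≤ bound)
a_1 = 4: 161/4  (≤ bound)
a_2 = 3: 523/13  (≤ bound)
a_3 = 1: 684/17  (≤ bound)
a_4 = 10: 7363/183  (> 163, stop)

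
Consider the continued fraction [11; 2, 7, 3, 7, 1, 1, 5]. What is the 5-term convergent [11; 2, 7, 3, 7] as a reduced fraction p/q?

Start with 7.
3 + 1/(7/1) = 3 + 1/7 = 22/7
7 + 1/(22/7) = 7 + 7/22 = 161/22
2 + 1/(161/22) = 2 + 22/161 = 344/161
11 + 1/(344/161) = 11 + 161/344 = 3945/344

3945/344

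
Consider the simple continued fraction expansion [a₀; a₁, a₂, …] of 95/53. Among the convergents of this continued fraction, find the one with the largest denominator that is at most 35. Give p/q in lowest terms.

43/24

List convergents until the denominator exceeds the bound:
a_0 = 1: 1/1  (≤ bound)
a_1 = 1: 2/1  (≤ bound)
a_2 = 3: 7/4  (≤ bound)
a_3 = 1: 9/5  (≤ bound)
a_4 = 4: 43/24  (≤ bound)
a_5 = 2: 95/53  (> 35, stop)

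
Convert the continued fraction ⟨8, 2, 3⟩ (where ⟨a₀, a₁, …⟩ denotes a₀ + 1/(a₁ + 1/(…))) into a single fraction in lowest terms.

Start with 3.
2 + 1/(3/1) = 2 + 1/3 = 7/3
8 + 1/(7/3) = 8 + 3/7 = 59/7

59/7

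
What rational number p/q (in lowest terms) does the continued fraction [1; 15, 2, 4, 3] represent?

477/448

Build up convergents one term at a time:
a_0 = 1: 1/1
a_1 = 15: 16/15
a_2 = 2: 33/31
a_3 = 4: 148/139
a_4 = 3: 477/448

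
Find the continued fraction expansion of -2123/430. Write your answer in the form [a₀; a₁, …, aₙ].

Run the Euclidean algorithm, recording each quotient:
-2123 ÷ 430 → quotient -5, remainder 27
430 ÷ 27 → quotient 15, remainder 25
27 ÷ 25 → quotient 1, remainder 2
25 ÷ 2 → quotient 12, remainder 1
2 ÷ 1 → quotient 2, remainder 0

[-5; 15, 1, 12, 2]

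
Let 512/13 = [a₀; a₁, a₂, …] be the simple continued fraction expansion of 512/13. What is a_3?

1

512 ÷ 13 → quotient 39, remainder 5
13 ÷ 5 → quotient 2, remainder 3
5 ÷ 3 → quotient 1, remainder 2
3 ÷ 2 → quotient 1, remainder 1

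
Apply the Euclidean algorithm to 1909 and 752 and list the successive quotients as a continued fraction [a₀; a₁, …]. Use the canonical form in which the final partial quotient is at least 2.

⌊1909/752⌋ = 2, remainder 405
⌊752/405⌋ = 1, remainder 347
⌊405/347⌋ = 1, remainder 58
⌊347/58⌋ = 5, remainder 57
⌊58/57⌋ = 1, remainder 1
⌊57/1⌋ = 57, remainder 0

[2; 1, 1, 5, 1, 57]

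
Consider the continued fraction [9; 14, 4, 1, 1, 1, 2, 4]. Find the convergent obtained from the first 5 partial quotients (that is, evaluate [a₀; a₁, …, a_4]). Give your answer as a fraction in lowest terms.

a_0 = 9: 9/1
a_1 = 14: 127/14
a_2 = 4: 517/57
a_3 = 1: 644/71
a_4 = 1: 1161/128

1161/128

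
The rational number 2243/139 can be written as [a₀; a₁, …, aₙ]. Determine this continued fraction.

Apply division with remainder until the remainder is 0:
2243 ÷ 139 → quotient 16, remainder 19
139 ÷ 19 → quotient 7, remainder 6
19 ÷ 6 → quotient 3, remainder 1
6 ÷ 1 → quotient 6, remainder 0

[16; 7, 3, 6]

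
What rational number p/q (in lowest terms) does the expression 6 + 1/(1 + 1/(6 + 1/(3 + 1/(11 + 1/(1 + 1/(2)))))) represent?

Start with 2.
1 + 1/(2/1) = 1 + 1/2 = 3/2
11 + 1/(3/2) = 11 + 2/3 = 35/3
3 + 1/(35/3) = 3 + 3/35 = 108/35
6 + 1/(108/35) = 6 + 35/108 = 683/108
1 + 1/(683/108) = 1 + 108/683 = 791/683
6 + 1/(791/683) = 6 + 683/791 = 5429/791

5429/791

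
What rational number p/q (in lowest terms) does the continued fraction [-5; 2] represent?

Start with 2.
-5 + 1/(2/1) = -5 + 1/2 = -9/2

-9/2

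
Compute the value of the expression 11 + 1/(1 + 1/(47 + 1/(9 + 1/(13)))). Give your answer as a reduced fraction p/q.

68006/5677

Work from the innermost term outward:
Start with 13.
9 + 1/(13/1) = 9 + 1/13 = 118/13
47 + 1/(118/13) = 47 + 13/118 = 5559/118
1 + 1/(5559/118) = 1 + 118/5559 = 5677/5559
11 + 1/(5677/5559) = 11 + 5559/5677 = 68006/5677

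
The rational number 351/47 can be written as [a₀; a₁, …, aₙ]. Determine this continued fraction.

[7; 2, 7, 3]

Run the Euclidean algorithm, recording each quotient:
351 ÷ 47 → quotient 7, remainder 22
47 ÷ 22 → quotient 2, remainder 3
22 ÷ 3 → quotient 7, remainder 1
3 ÷ 1 → quotient 3, remainder 0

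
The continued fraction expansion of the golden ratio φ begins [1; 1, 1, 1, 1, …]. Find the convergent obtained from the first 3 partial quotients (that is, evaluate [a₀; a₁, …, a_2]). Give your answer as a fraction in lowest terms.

3/2

a_0 = 1: 1/1
a_1 = 1: 2/1
a_2 = 1: 3/2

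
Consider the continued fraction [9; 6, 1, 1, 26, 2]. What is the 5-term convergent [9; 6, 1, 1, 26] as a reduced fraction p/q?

a_0 = 9: 9/1
a_1 = 6: 55/6
a_2 = 1: 64/7
a_3 = 1: 119/13
a_4 = 26: 3158/345

3158/345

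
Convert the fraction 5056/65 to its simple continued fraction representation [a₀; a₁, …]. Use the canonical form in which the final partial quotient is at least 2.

Run the Euclidean algorithm, recording each quotient:
⌊5056/65⌋ = 77, remainder 51
⌊65/51⌋ = 1, remainder 14
⌊51/14⌋ = 3, remainder 9
⌊14/9⌋ = 1, remainder 5
⌊9/5⌋ = 1, remainder 4
⌊5/4⌋ = 1, remainder 1
⌊4/1⌋ = 4, remainder 0

[77; 1, 3, 1, 1, 1, 4]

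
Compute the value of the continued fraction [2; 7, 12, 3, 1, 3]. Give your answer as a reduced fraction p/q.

Start with 3.
1 + 1/(3/1) = 1 + 1/3 = 4/3
3 + 1/(4/3) = 3 + 3/4 = 15/4
12 + 1/(15/4) = 12 + 4/15 = 184/15
7 + 1/(184/15) = 7 + 15/184 = 1303/184
2 + 1/(1303/184) = 2 + 184/1303 = 2790/1303

2790/1303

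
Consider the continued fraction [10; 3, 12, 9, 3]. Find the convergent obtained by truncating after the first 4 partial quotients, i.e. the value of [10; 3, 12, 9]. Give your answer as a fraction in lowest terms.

3469/336

Compute successive convergents:
a_0 = 10: 10/1
a_1 = 3: 31/3
a_2 = 12: 382/37
a_3 = 9: 3469/336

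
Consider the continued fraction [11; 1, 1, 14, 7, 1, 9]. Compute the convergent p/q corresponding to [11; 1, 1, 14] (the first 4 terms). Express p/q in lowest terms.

334/29

Start with 14.
1 + 1/(14/1) = 1 + 1/14 = 15/14
1 + 1/(15/14) = 1 + 14/15 = 29/15
11 + 1/(29/15) = 11 + 15/29 = 334/29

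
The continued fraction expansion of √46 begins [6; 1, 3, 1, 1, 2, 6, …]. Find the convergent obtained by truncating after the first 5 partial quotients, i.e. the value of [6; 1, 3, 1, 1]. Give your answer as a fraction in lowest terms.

61/9

Build up convergents one term at a time:
a_0 = 6: 6/1
a_1 = 1: 7/1
a_2 = 3: 27/4
a_3 = 1: 34/5
a_4 = 1: 61/9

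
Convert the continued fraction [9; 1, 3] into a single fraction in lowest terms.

39/4

Start with 3.
1 + 1/(3/1) = 1 + 1/3 = 4/3
9 + 1/(4/3) = 9 + 3/4 = 39/4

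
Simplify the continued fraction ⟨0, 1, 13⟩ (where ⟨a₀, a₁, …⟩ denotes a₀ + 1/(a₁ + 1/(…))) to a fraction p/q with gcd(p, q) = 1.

a_0 = 0: 0/1
a_1 = 1: 1/1
a_2 = 13: 13/14

13/14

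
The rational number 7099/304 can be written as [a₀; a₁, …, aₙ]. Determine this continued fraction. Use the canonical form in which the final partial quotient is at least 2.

⌊7099/304⌋ = 23, remainder 107
⌊304/107⌋ = 2, remainder 90
⌊107/90⌋ = 1, remainder 17
⌊90/17⌋ = 5, remainder 5
⌊17/5⌋ = 3, remainder 2
⌊5/2⌋ = 2, remainder 1
⌊2/1⌋ = 2, remainder 0

[23; 2, 1, 5, 3, 2, 2]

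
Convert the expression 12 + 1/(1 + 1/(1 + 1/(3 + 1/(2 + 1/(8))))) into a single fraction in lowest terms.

1696/135

Collapse the nested fraction from the inside out:
Start with 8.
2 + 1/(8/1) = 2 + 1/8 = 17/8
3 + 1/(17/8) = 3 + 8/17 = 59/17
1 + 1/(59/17) = 1 + 17/59 = 76/59
1 + 1/(76/59) = 1 + 59/76 = 135/76
12 + 1/(135/76) = 12 + 76/135 = 1696/135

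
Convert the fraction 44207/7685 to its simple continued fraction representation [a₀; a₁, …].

44207 = 5·7685 + 5782, so a_0 = 5
7685 = 1·5782 + 1903, so a_1 = 1
5782 = 3·1903 + 73, so a_2 = 3
1903 = 26·73 + 5, so a_3 = 26
73 = 14·5 + 3, so a_4 = 14
5 = 1·3 + 2, so a_5 = 1
3 = 1·2 + 1, so a_6 = 1
2 = 2·1 + 0, so a_7 = 2

[5; 1, 3, 26, 14, 1, 1, 2]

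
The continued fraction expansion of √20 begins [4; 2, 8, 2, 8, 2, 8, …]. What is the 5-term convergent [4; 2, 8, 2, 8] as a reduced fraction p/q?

1364/305

Use the convergent recurrence hₖ = aₖ·hₖ₋₁ + hₖ₋₂ (and likewise for the denominators kₖ):
a_0 = 4: 4/1
a_1 = 2: 9/2
a_2 = 8: 76/17
a_3 = 2: 161/36
a_4 = 8: 1364/305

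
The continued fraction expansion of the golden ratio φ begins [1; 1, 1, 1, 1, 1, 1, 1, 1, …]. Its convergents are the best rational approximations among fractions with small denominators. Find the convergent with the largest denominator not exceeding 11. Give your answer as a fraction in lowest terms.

13/8

a_0 = 1: 1/1  (≤ bound)
a_1 = 1: 2/1  (≤ bound)
a_2 = 1: 3/2  (≤ bound)
a_3 = 1: 5/3  (≤ bound)
a_4 = 1: 8/5  (≤ bound)
a_5 = 1: 13/8  (≤ bound)
a_6 = 1: 21/13  (> 11, stop)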